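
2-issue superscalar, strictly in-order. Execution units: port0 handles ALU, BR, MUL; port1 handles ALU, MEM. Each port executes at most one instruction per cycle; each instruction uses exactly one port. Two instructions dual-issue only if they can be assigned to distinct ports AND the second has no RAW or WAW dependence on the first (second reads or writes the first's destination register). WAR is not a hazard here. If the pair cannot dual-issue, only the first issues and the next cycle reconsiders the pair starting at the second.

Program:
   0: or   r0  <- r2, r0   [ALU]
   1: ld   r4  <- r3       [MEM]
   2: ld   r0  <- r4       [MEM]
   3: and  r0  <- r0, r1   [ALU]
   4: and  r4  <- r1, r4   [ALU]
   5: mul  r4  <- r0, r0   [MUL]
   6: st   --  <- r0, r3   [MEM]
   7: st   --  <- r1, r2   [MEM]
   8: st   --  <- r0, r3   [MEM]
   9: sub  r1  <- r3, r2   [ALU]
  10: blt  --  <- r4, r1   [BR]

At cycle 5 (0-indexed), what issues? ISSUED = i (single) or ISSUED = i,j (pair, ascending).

t=0 i0,i1:or/ld ; dual
t=1 i2:ld ; RAW+WAW r0
t=2 i3,i4:and/and ; dual
t=3 i5,i6:mul/st ; dual
t=4 i7:st ; no-port MEM/MEM
t=5 i8,i9:st/sub ; dual
t=6 i10:blt ; tail

ISSUED = 8,9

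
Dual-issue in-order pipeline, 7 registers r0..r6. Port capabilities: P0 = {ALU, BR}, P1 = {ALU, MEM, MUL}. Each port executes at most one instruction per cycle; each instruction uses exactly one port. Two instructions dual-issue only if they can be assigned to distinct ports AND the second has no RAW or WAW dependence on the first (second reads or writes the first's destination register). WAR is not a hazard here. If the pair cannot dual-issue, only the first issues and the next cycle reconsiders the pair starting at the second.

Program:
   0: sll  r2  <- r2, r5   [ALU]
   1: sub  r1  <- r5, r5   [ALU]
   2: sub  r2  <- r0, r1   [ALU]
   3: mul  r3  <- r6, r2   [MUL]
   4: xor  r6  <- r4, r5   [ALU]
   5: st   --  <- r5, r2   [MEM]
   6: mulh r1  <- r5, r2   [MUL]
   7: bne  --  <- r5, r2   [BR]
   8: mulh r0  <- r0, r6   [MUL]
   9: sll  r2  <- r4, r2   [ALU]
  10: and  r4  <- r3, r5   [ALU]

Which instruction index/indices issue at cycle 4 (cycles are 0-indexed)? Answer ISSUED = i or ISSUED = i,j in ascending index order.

t=0 i0+i1:sll.ALU+sub.ALU ; 2-wide
t=1 i2:sub.ALU ; RAW r2
t=2 i3+i4:mul.MUL+xor.ALU ; 2-wide
t=3 i5:st.MEM ; no-port MEM/MUL
t=4 i6+i7:mulh.MUL+bne.BR ; 2-wide
t=5 i8+i9:mulh.MUL+sll.ALU ; 2-wide
t=6 i10:and.ALU ; tail

ISSUED = 6,7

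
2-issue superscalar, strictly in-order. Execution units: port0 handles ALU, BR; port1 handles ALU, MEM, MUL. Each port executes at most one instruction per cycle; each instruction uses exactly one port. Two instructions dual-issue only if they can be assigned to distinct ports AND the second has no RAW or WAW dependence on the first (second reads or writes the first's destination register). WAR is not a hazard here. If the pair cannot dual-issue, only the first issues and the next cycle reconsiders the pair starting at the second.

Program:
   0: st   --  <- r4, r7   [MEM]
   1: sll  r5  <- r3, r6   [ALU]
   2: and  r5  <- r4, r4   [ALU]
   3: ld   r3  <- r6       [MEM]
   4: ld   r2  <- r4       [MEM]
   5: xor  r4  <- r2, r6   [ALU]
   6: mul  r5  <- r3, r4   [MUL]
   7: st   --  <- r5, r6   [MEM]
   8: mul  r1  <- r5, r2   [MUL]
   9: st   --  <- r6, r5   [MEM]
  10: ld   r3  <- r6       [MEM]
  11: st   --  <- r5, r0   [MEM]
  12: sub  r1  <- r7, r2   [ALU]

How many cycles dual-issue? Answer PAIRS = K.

#0 head=0: st.MEM;sll.ALU i0+i1 pair
#1 head=2: and.ALU;ld.MEM i2+i3 pair
#2 head=4: ld.MEM i4 RAW r2
#3 head=5: xor.ALU i5 RAW r4
#4 head=6: mul.MUL i6 no-port MUL/MEM
#5 head=7: st.MEM i7 no-port MEM/MUL
#6 head=8: mul.MUL i8 no-port MUL/MEM
#7 head=9: st.MEM i9 no-port MEM/MEM
#8 head=10: ld.MEM i10 no-port MEM/MEM
#9 head=11: st.MEM;sub.ALU i11+i12 pair

PAIRS = 3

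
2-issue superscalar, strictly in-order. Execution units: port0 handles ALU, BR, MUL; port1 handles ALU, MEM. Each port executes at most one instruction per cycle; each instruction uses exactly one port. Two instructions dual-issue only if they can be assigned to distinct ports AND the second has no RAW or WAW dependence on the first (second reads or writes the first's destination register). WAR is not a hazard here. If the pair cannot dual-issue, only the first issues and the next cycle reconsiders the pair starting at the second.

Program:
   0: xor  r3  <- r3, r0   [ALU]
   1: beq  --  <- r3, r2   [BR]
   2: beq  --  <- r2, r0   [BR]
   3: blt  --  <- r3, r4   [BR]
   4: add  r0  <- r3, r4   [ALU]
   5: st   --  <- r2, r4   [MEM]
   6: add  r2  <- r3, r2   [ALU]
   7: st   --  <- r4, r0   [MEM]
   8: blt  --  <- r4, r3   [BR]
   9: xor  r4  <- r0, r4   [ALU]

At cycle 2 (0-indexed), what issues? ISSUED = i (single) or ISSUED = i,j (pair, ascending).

ISSUED = 2

t=0 i0:xor ; RAW r3
t=1 i1:beq ; no-port BR/BR
t=2 i2:beq ; no-port BR/BR
t=3 i3,i4:blt+add ; dual
t=4 i5,i6:st+add ; dual
t=5 i7,i8:st+blt ; dual
t=6 i9:xor ; tail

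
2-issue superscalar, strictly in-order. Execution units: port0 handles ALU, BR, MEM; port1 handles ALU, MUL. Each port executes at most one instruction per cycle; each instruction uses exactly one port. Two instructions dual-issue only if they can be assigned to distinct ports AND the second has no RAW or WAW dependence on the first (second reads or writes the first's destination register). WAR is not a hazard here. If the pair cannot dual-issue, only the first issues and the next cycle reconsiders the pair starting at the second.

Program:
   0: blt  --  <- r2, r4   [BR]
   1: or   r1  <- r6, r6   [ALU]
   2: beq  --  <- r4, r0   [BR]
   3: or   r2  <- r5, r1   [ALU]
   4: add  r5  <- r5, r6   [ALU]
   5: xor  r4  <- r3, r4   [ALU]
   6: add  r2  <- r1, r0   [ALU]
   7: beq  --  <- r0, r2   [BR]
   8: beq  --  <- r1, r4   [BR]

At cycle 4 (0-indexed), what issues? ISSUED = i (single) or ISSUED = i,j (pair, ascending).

0. blt.BR;or.ALU @i0+i1  | dual
1. beq.BR;or.ALU @i2+i3  | dual
2. add.ALU;xor.ALU @i4+i5  | dual
3. add.ALU @i6  | RAW r2
4. beq.BR @i7  | no-port BR/BR
5. beq.BR @i8  | tail

ISSUED = 7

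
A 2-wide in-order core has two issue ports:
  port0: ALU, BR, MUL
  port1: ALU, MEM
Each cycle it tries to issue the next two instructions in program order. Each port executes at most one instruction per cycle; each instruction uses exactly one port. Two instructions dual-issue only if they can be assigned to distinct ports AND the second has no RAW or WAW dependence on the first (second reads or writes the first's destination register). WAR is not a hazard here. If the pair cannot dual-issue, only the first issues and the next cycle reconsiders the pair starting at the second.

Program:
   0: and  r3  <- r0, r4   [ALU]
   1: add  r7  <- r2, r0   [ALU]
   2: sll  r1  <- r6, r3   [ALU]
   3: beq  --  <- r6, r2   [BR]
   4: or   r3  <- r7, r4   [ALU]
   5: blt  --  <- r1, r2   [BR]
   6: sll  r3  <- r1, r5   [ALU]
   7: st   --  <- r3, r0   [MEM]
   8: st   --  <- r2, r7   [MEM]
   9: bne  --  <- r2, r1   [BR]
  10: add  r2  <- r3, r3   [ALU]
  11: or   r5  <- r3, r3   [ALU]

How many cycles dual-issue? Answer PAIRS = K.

  cy0 -> i0&i1 (and.ALU add.ALU) dual
  cy1 -> i2&i3 (sll.ALU beq.BR) dual
  cy2 -> i4&i5 (or.ALU blt.BR) dual
  cy3 -> i6 (sll.ALU) RAW r3
  cy4 -> i7 (st.MEM) no-port MEM/MEM
  cy5 -> i8&i9 (st.MEM bne.BR) dual
  cy6 -> i10&i11 (add.ALU or.ALU) dual

PAIRS = 5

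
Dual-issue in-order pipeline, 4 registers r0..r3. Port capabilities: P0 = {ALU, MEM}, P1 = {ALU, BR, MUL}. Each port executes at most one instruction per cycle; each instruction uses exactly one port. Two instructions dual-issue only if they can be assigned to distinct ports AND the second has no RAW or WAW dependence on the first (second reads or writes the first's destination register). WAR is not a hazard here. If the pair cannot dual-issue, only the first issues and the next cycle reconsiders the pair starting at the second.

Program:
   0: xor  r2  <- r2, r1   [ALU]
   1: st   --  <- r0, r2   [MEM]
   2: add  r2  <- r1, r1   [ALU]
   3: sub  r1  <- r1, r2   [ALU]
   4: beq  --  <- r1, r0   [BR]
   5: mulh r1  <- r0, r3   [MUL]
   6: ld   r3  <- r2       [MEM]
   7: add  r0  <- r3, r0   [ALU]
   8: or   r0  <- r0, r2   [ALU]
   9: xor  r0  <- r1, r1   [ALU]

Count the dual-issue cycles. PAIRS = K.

PAIRS = 2

0. xor.ALU @i0  | RAW r2
1. st.MEM/add.ALU @i1,i2  | pair
2. sub.ALU @i3  | RAW r1
3. beq.BR @i4  | no-port BR/MUL
4. mulh.MUL/ld.MEM @i5,i6  | pair
5. add.ALU @i7  | RAW+WAW r0
6. or.ALU @i8  | WAW r0
7. xor.ALU @i9  | tail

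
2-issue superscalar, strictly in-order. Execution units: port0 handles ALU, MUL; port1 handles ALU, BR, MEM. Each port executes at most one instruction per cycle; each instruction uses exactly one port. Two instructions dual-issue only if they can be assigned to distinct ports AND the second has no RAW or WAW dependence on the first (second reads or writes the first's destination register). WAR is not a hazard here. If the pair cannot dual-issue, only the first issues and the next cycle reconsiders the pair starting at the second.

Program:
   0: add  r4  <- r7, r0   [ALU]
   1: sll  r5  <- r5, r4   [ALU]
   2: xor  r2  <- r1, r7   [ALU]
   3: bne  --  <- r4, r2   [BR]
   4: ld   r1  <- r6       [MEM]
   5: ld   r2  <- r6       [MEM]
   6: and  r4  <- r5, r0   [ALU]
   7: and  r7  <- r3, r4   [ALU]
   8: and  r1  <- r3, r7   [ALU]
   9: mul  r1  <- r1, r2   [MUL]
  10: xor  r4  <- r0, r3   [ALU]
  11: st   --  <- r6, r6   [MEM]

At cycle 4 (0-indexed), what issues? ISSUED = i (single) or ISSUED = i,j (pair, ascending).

ISSUED = 5,6

[0] i0  add.ALU  -- RAW r4
[1] i1/i2  sll.ALU/xor.ALU  -- dual
[2] i3  bne.BR  -- no-port BR/MEM
[3] i4  ld.MEM  -- no-port MEM/MEM
[4] i5/i6  ld.MEM/and.ALU  -- dual
[5] i7  and.ALU  -- RAW r7
[6] i8  and.ALU  -- RAW+WAW r1
[7] i9/i10  mul.MUL/xor.ALU  -- dual
[8] i11  st.MEM  -- tail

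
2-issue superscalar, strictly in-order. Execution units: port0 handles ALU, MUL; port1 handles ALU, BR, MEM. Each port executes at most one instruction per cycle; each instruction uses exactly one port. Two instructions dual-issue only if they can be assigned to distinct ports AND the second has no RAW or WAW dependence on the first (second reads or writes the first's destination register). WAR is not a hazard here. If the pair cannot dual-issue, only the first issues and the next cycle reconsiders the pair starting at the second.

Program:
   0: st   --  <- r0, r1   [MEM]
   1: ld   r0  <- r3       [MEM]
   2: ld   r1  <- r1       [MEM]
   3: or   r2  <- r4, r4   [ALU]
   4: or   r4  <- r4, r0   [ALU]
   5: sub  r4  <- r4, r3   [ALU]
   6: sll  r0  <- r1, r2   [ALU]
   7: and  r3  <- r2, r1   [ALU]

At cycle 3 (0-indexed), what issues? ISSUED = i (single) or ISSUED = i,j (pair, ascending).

ISSUED = 4

0. st.MEM @i0  | no-port MEM/MEM
1. ld.MEM @i1  | no-port MEM/MEM
2. ld.MEM or.ALU @i2/i3  | 2-wide
3. or.ALU @i4  | RAW+WAW r4
4. sub.ALU sll.ALU @i5/i6  | 2-wide
5. and.ALU @i7  | tail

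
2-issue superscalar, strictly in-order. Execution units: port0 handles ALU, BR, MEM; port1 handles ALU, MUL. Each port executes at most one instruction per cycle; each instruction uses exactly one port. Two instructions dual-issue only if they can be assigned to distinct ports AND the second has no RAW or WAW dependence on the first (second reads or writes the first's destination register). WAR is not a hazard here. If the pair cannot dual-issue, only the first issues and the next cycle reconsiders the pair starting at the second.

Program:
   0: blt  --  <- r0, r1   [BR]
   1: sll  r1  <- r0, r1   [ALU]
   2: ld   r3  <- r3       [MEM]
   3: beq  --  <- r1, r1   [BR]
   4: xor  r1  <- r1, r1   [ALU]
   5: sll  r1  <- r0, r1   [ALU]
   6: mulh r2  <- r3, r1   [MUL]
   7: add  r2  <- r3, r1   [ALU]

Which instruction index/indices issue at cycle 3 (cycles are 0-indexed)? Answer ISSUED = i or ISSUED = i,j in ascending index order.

[0] i0/i1  blt sll  -- pair
[1] i2  ld  -- no-port MEM/BR
[2] i3/i4  beq xor  -- pair
[3] i5  sll  -- RAW r1
[4] i6  mulh  -- WAW r2
[5] i7  add  -- tail

ISSUED = 5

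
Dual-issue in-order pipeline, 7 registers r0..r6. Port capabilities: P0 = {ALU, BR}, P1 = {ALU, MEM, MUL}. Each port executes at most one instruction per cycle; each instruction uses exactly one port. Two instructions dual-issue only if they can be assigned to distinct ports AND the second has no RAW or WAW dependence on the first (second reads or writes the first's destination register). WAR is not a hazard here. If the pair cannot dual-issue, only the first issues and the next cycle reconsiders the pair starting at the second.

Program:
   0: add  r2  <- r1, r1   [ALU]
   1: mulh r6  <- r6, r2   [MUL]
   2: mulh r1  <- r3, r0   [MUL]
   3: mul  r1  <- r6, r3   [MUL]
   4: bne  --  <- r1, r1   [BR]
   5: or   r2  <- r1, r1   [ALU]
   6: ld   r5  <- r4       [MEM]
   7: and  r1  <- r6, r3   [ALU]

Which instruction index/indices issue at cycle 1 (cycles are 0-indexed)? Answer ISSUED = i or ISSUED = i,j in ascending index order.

c0: i0 add.ALU  RAW r2
c1: i1 mulh.MUL  no-port MUL/MUL
c2: i2 mulh.MUL  no-port MUL/MUL
c3: i3 mul.MUL  RAW r1
c4: i4/i5 bne.BR;or.ALU  dual
c5: i6/i7 ld.MEM;and.ALU  dual

ISSUED = 1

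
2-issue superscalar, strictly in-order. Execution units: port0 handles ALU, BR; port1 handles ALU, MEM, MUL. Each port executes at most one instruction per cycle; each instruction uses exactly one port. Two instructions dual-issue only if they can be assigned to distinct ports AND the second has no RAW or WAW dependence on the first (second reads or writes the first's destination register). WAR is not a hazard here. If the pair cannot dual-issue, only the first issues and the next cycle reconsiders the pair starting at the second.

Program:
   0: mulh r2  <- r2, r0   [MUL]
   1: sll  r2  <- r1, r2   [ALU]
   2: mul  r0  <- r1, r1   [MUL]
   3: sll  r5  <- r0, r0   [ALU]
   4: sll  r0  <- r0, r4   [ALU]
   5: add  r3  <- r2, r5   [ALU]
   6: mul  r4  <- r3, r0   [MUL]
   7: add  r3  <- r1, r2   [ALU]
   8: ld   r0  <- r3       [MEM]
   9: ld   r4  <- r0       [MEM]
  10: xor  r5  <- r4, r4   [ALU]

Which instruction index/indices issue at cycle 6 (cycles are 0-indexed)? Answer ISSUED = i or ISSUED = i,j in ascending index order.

ISSUED = 9

[0] i0  mulh.MUL  -- RAW+WAW r2
[1] i1/i2  sll.ALU+mul.MUL  -- pair
[2] i3/i4  sll.ALU+sll.ALU  -- pair
[3] i5  add.ALU  -- RAW r3
[4] i6/i7  mul.MUL+add.ALU  -- pair
[5] i8  ld.MEM  -- no-port MEM/MEM
[6] i9  ld.MEM  -- RAW r4
[7] i10  xor.ALU  -- tail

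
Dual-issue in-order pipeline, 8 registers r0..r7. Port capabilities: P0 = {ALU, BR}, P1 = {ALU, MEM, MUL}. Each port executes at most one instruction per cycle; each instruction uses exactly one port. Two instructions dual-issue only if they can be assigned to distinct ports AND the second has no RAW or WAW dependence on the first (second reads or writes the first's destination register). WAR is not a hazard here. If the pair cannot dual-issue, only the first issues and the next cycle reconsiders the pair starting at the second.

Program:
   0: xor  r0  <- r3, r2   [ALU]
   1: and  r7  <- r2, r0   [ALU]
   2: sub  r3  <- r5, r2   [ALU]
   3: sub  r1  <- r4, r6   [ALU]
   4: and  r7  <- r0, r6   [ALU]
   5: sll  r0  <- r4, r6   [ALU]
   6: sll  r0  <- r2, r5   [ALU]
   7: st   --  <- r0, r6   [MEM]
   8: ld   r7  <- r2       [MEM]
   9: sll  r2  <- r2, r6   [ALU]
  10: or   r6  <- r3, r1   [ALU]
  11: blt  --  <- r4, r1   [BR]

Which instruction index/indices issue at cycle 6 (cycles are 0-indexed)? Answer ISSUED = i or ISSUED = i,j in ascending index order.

  cy0 -> i0 (xor) RAW r0
  cy1 -> i1/i2 (and sub) pair
  cy2 -> i3/i4 (sub and) pair
  cy3 -> i5 (sll) WAW r0
  cy4 -> i6 (sll) RAW r0
  cy5 -> i7 (st) no-port MEM/MEM
  cy6 -> i8/i9 (ld sll) pair
  cy7 -> i10/i11 (or blt) pair

ISSUED = 8,9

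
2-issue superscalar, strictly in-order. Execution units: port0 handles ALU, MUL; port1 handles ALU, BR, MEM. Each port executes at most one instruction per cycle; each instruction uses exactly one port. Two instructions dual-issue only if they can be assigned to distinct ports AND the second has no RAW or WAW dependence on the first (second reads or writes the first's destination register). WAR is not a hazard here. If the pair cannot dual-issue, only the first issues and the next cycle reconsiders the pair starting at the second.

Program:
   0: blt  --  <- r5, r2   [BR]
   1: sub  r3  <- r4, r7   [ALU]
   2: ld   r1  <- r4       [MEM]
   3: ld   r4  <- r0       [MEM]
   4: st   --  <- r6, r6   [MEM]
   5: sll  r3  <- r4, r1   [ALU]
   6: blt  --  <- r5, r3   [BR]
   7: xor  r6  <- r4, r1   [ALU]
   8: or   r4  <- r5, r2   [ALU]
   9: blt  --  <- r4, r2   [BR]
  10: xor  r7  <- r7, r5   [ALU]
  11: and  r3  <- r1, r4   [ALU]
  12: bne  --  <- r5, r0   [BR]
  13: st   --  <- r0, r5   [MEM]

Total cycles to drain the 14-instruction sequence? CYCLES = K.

[0] i0&i1  blt+sub  -- 2-wide
[1] i2  ld  -- no-port MEM/MEM
[2] i3  ld  -- no-port MEM/MEM
[3] i4&i5  st+sll  -- 2-wide
[4] i6&i7  blt+xor  -- 2-wide
[5] i8  or  -- RAW r4
[6] i9&i10  blt+xor  -- 2-wide
[7] i11&i12  and+bne  -- 2-wide
[8] i13  st  -- tail

CYCLES = 9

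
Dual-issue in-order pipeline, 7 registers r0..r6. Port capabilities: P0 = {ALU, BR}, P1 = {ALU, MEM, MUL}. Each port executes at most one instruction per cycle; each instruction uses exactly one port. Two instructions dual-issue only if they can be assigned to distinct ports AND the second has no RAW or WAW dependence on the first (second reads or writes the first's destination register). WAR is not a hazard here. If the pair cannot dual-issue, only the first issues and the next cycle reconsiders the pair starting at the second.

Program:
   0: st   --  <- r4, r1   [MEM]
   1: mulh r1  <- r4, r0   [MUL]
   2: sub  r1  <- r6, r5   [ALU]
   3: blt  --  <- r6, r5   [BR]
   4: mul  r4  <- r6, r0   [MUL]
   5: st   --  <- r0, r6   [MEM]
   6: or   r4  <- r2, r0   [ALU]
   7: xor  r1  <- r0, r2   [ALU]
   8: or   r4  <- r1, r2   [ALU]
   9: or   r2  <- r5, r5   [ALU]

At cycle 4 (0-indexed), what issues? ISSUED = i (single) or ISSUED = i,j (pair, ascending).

#0 head=0: st.MEM i0 no-port MEM/MUL
#1 head=1: mulh.MUL i1 WAW r1
#2 head=2: sub.ALU;blt.BR i2+i3 2-wide
#3 head=4: mul.MUL i4 no-port MUL/MEM
#4 head=5: st.MEM;or.ALU i5+i6 2-wide
#5 head=7: xor.ALU i7 RAW r1
#6 head=8: or.ALU;or.ALU i8+i9 2-wide

ISSUED = 5,6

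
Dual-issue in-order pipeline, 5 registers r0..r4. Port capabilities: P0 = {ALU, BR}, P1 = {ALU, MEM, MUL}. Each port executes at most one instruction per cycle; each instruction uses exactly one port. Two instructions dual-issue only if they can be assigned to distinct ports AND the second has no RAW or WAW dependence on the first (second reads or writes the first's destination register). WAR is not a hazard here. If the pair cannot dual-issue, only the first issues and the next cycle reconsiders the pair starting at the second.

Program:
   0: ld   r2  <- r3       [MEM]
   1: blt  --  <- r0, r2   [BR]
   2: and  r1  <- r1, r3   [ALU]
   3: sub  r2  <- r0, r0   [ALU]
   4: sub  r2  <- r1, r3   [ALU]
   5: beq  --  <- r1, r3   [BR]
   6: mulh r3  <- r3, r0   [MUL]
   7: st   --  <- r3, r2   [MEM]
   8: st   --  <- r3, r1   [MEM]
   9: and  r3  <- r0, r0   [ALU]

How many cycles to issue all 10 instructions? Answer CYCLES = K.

c0: i0 ld  RAW r2
c1: i1&i2 blt;and  2-wide
c2: i3 sub  WAW r2
c3: i4&i5 sub;beq  2-wide
c4: i6 mulh  no-port MUL/MEM
c5: i7 st  no-port MEM/MEM
c6: i8&i9 st;and  2-wide

CYCLES = 7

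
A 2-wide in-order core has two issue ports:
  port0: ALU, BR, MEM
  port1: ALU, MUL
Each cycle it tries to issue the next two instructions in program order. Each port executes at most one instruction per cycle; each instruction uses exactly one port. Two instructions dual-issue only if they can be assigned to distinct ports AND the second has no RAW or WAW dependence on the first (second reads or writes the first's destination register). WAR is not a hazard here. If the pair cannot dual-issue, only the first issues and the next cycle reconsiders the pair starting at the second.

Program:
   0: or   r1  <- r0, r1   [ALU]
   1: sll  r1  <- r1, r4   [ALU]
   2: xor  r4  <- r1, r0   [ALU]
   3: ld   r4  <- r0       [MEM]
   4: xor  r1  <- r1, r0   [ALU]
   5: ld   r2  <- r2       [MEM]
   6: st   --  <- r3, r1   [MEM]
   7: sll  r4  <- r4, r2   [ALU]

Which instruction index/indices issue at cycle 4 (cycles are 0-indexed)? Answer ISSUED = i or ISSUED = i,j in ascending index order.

ISSUED = 5

#0 head=0: or i0 RAW+WAW r1
#1 head=1: sll i1 RAW r1
#2 head=2: xor i2 WAW r4
#3 head=3: ld/xor i3&i4 dual
#4 head=5: ld i5 no-port MEM/MEM
#5 head=6: st/sll i6&i7 dual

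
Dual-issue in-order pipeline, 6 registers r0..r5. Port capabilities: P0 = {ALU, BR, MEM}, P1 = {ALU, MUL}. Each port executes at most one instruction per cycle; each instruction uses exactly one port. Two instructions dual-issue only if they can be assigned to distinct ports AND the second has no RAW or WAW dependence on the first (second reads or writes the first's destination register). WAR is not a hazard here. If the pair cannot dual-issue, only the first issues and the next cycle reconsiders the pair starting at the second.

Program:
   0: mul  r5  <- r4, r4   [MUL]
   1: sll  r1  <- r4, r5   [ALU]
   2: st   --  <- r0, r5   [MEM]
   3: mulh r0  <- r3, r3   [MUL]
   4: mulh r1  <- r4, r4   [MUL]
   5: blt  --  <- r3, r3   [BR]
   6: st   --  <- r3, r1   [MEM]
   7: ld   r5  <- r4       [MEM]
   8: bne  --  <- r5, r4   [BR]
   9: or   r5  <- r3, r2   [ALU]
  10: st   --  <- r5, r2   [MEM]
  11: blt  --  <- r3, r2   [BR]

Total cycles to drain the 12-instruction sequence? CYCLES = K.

CYCLES = 9

[0] i0  mul  -- RAW r5
[1] i1/i2  sll;st  -- 2-wide
[2] i3  mulh  -- no-port MUL/MUL
[3] i4/i5  mulh;blt  -- 2-wide
[4] i6  st  -- no-port MEM/MEM
[5] i7  ld  -- no-port MEM/BR
[6] i8/i9  bne;or  -- 2-wide
[7] i10  st  -- no-port MEM/BR
[8] i11  blt  -- tail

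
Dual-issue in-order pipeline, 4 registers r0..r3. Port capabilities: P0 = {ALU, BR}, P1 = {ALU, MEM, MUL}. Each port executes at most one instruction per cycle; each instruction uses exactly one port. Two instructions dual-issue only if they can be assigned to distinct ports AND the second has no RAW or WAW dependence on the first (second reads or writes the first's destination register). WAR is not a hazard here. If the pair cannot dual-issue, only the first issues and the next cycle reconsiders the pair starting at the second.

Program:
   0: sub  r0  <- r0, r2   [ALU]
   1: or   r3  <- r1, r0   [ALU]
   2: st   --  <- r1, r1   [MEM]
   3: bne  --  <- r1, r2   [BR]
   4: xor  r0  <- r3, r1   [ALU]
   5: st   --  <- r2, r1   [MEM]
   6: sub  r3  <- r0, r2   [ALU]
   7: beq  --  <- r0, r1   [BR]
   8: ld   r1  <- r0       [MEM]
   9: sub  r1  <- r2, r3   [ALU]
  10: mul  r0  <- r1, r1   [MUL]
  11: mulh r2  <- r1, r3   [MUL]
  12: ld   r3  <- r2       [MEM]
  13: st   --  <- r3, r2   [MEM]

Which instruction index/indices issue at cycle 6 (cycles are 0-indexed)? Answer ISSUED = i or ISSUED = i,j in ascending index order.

t=0 i0:sub ; RAW r0
t=1 i1,i2:or/st ; dual
t=2 i3,i4:bne/xor ; dual
t=3 i5,i6:st/sub ; dual
t=4 i7,i8:beq/ld ; dual
t=5 i9:sub ; RAW r1
t=6 i10:mul ; no-port MUL/MUL
t=7 i11:mulh ; no-port MUL/MEM
t=8 i12:ld ; no-port MEM/MEM
t=9 i13:st ; tail

ISSUED = 10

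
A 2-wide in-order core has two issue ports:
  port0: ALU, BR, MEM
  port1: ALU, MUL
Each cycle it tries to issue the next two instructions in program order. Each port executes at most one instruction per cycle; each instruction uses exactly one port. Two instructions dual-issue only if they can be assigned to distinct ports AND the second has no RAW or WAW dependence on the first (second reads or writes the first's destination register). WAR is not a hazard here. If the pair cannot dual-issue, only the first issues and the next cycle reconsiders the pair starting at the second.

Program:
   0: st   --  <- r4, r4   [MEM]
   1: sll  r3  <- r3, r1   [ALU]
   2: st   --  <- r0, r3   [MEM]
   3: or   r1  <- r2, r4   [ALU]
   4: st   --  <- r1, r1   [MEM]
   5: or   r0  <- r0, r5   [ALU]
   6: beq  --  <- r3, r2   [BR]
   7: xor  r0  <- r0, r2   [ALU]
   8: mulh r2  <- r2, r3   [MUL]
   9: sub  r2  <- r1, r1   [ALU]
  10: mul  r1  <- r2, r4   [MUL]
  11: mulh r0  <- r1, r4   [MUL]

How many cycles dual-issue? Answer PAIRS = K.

PAIRS = 4

  cy0 -> i0&i1 (st;sll) 2-wide
  cy1 -> i2&i3 (st;or) 2-wide
  cy2 -> i4&i5 (st;or) 2-wide
  cy3 -> i6&i7 (beq;xor) 2-wide
  cy4 -> i8 (mulh) WAW r2
  cy5 -> i9 (sub) RAW r2
  cy6 -> i10 (mul) no-port MUL/MUL
  cy7 -> i11 (mulh) tail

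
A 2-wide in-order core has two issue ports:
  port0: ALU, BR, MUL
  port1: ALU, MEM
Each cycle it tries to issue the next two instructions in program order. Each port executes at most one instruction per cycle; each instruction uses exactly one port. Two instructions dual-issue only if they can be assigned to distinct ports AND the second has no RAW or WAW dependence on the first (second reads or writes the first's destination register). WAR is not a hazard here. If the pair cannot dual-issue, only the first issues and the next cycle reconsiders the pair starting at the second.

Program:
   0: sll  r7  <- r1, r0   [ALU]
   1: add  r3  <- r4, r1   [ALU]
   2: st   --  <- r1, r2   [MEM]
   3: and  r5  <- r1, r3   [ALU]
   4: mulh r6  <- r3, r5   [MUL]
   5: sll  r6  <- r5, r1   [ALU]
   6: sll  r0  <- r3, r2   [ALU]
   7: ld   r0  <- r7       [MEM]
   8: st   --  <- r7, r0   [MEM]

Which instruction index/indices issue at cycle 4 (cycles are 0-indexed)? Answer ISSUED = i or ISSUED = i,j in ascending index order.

0. sll add @i0/i1  | 2-wide
1. st and @i2/i3  | 2-wide
2. mulh @i4  | WAW r6
3. sll sll @i5/i6  | 2-wide
4. ld @i7  | no-port MEM/MEM
5. st @i8  | tail

ISSUED = 7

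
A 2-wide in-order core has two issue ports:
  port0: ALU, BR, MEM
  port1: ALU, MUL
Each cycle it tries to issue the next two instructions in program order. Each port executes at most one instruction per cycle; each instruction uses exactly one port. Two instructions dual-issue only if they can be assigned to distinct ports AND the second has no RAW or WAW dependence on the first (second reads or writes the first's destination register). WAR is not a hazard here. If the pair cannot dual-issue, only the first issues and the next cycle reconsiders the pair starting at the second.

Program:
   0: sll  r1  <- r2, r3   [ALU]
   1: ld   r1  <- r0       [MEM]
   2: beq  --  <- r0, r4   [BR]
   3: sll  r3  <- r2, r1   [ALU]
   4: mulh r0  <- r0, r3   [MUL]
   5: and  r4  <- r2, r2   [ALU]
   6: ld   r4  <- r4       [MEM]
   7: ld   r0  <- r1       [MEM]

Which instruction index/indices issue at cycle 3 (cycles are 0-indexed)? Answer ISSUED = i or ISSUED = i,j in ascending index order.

ISSUED = 4,5

t=0 i0:sll.ALU ; WAW r1
t=1 i1:ld.MEM ; no-port MEM/BR
t=2 i2&i3:beq.BR+sll.ALU ; dual
t=3 i4&i5:mulh.MUL+and.ALU ; dual
t=4 i6:ld.MEM ; no-port MEM/MEM
t=5 i7:ld.MEM ; tail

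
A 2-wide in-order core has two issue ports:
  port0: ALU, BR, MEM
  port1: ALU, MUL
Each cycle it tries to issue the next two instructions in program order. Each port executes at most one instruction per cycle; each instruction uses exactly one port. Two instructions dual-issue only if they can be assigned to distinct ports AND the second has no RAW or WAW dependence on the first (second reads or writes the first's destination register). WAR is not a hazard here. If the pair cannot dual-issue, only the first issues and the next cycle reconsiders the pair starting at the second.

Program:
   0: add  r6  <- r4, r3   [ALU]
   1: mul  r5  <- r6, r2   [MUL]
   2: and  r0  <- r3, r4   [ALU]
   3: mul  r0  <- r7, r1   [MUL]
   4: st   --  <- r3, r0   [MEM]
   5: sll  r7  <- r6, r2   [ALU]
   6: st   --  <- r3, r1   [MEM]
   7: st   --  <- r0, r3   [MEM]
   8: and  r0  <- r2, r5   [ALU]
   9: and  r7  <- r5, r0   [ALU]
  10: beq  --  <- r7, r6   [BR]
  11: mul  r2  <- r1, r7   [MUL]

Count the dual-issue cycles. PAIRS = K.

PAIRS = 4

#0 head=0: add i0 RAW r6
#1 head=1: mul;and i1,i2 2-wide
#2 head=3: mul i3 RAW r0
#3 head=4: st;sll i4,i5 2-wide
#4 head=6: st i6 no-port MEM/MEM
#5 head=7: st;and i7,i8 2-wide
#6 head=9: and i9 RAW r7
#7 head=10: beq;mul i10,i11 2-wide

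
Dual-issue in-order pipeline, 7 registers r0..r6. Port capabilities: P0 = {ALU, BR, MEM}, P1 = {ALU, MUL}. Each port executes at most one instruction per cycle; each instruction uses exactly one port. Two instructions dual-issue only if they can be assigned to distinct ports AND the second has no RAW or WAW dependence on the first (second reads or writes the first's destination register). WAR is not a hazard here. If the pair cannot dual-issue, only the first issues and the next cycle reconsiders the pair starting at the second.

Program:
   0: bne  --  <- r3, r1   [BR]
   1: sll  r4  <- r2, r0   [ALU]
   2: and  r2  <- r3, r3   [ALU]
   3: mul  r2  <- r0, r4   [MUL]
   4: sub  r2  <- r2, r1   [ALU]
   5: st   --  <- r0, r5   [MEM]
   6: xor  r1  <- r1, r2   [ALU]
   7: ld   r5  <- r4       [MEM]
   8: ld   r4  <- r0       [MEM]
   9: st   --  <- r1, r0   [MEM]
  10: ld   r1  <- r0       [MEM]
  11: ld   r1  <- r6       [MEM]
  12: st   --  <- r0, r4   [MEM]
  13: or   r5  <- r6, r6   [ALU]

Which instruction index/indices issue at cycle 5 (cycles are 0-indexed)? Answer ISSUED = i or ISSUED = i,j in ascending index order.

t=0 i0+i1:bne+sll ; pair
t=1 i2:and ; WAW r2
t=2 i3:mul ; RAW+WAW r2
t=3 i4+i5:sub+st ; pair
t=4 i6+i7:xor+ld ; pair
t=5 i8:ld ; no-port MEM/MEM
t=6 i9:st ; no-port MEM/MEM
t=7 i10:ld ; no-port MEM/MEM
t=8 i11:ld ; no-port MEM/MEM
t=9 i12+i13:st+or ; pair

ISSUED = 8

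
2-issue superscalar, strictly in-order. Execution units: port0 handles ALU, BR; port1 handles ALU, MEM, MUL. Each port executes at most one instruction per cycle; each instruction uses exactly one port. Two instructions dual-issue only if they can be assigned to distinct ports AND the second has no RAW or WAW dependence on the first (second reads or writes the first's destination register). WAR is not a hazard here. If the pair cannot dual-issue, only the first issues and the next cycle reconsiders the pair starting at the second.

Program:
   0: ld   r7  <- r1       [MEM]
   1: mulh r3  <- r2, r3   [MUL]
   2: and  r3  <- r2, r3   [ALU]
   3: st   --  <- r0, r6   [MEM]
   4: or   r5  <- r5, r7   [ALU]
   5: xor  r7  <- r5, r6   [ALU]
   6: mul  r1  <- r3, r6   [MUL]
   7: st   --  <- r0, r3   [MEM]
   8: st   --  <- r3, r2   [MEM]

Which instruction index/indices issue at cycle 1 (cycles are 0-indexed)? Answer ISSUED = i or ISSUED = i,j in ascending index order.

ISSUED = 1

  cy0 -> i0 (ld) no-port MEM/MUL
  cy1 -> i1 (mulh) RAW+WAW r3
  cy2 -> i2/i3 (and;st) dual
  cy3 -> i4 (or) RAW r5
  cy4 -> i5/i6 (xor;mul) dual
  cy5 -> i7 (st) no-port MEM/MEM
  cy6 -> i8 (st) tail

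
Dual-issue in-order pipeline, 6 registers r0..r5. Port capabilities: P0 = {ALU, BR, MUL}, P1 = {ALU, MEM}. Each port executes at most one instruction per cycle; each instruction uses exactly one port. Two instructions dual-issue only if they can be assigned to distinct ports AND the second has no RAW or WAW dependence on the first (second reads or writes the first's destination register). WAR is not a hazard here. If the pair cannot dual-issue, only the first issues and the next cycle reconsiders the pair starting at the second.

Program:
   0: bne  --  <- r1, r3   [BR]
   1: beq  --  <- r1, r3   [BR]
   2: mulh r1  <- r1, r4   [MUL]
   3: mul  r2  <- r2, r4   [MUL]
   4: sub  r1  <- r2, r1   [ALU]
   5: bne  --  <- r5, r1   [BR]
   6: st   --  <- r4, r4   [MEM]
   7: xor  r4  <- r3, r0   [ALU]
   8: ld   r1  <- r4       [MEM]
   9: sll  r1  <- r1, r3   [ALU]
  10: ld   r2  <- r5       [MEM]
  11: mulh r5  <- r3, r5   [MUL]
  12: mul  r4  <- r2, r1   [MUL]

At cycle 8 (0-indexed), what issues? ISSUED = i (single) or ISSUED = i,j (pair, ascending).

ISSUED = 9,10

0. bne @i0  | no-port BR/BR
1. beq @i1  | no-port BR/MUL
2. mulh @i2  | no-port MUL/MUL
3. mul @i3  | RAW r2
4. sub @i4  | RAW r1
5. bne st @i5&i6  | dual
6. xor @i7  | RAW r4
7. ld @i8  | RAW+WAW r1
8. sll ld @i9&i10  | dual
9. mulh @i11  | no-port MUL/MUL
10. mul @i12  | tail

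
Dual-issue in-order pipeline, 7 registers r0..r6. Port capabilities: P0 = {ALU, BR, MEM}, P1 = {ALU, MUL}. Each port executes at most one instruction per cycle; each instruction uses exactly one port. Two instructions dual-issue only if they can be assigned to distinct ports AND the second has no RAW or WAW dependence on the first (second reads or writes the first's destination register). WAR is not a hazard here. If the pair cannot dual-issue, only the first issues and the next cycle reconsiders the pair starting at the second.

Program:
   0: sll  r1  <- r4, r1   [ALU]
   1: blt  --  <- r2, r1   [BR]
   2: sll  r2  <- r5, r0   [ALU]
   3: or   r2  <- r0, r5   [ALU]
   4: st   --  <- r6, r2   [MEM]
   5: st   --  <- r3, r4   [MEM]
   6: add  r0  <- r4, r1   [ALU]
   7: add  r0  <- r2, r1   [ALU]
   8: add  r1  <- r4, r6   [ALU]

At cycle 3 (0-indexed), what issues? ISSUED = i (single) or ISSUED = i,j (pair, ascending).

c0: i0 sll  RAW r1
c1: i1&i2 blt/sll  2-wide
c2: i3 or  RAW r2
c3: i4 st  no-port MEM/MEM
c4: i5&i6 st/add  2-wide
c5: i7&i8 add/add  2-wide

ISSUED = 4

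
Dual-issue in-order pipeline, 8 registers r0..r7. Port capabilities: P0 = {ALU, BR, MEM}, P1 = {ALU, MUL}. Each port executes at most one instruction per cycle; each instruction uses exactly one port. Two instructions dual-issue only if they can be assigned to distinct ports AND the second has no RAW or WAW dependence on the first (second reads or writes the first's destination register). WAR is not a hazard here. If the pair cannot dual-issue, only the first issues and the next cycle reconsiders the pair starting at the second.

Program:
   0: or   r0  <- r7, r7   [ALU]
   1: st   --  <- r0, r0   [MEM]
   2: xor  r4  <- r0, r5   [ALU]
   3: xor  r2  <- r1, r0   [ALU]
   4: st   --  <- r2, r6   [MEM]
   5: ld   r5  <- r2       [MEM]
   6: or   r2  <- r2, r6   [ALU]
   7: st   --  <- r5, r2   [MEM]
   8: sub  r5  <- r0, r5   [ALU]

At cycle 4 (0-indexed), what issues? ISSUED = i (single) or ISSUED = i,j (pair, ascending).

[0] i0  or.ALU  -- RAW r0
[1] i1,i2  st.MEM/xor.ALU  -- 2-wide
[2] i3  xor.ALU  -- RAW r2
[3] i4  st.MEM  -- no-port MEM/MEM
[4] i5,i6  ld.MEM/or.ALU  -- 2-wide
[5] i7,i8  st.MEM/sub.ALU  -- 2-wide

ISSUED = 5,6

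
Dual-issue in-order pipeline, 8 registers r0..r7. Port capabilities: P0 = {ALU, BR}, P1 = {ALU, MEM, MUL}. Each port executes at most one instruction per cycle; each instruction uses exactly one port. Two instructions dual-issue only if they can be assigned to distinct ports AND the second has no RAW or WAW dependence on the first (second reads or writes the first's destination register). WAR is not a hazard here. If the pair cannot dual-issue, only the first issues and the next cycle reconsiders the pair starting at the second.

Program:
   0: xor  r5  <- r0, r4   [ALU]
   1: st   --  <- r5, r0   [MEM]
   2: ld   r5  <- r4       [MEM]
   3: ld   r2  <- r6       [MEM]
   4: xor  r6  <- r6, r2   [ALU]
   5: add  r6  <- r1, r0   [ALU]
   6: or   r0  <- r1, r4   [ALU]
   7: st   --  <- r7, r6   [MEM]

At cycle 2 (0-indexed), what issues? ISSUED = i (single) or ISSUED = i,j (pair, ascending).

ISSUED = 2

c0: i0 xor  RAW r5
c1: i1 st  no-port MEM/MEM
c2: i2 ld  no-port MEM/MEM
c3: i3 ld  RAW r2
c4: i4 xor  WAW r6
c5: i5,i6 add+or  2-wide
c6: i7 st  tail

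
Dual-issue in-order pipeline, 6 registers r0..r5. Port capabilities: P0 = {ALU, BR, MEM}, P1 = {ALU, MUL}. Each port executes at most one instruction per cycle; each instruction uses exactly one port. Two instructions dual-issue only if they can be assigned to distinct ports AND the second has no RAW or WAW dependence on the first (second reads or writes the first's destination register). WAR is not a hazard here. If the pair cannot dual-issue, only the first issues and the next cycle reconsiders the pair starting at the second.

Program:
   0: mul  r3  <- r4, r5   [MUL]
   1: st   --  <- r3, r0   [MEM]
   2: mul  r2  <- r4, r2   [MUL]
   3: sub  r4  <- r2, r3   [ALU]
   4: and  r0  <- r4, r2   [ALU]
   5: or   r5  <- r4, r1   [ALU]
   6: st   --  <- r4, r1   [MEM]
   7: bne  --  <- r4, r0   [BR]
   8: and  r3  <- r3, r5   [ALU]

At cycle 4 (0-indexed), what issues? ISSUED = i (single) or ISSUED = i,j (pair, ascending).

ISSUED = 6

#0 head=0: mul i0 RAW r3
#1 head=1: st mul i1,i2 2-wide
#2 head=3: sub i3 RAW r4
#3 head=4: and or i4,i5 2-wide
#4 head=6: st i6 no-port MEM/BR
#5 head=7: bne and i7,i8 2-wide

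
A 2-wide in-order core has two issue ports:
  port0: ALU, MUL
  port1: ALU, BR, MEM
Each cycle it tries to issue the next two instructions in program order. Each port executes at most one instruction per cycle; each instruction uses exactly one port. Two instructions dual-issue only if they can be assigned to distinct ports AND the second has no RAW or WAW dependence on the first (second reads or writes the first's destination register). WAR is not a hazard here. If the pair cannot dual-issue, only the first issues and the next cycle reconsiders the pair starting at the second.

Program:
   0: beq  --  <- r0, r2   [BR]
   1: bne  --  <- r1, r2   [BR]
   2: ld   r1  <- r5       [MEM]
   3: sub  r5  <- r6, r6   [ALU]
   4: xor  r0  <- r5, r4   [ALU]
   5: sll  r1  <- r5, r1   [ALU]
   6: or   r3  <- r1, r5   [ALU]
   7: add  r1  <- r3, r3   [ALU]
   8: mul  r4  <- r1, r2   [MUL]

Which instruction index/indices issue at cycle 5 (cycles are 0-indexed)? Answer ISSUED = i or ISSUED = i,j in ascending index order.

0. beq.BR @i0  | no-port BR/BR
1. bne.BR @i1  | no-port BR/MEM
2. ld.MEM;sub.ALU @i2,i3  | 2-wide
3. xor.ALU;sll.ALU @i4,i5  | 2-wide
4. or.ALU @i6  | RAW r3
5. add.ALU @i7  | RAW r1
6. mul.MUL @i8  | tail

ISSUED = 7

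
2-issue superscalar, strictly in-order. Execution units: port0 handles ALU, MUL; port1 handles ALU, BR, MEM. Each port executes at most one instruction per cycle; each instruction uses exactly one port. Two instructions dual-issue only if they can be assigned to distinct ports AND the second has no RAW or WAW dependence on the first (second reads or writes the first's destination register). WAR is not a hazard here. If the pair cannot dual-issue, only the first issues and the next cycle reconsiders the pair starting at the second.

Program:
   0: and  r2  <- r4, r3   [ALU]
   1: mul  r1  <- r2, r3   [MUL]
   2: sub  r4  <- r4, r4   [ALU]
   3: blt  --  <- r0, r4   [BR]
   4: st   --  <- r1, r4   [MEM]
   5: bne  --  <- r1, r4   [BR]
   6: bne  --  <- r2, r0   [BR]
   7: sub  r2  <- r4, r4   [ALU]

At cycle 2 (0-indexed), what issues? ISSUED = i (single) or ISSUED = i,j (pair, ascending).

0. and.ALU @i0  | RAW r2
1. mul.MUL+sub.ALU @i1&i2  | pair
2. blt.BR @i3  | no-port BR/MEM
3. st.MEM @i4  | no-port MEM/BR
4. bne.BR @i5  | no-port BR/BR
5. bne.BR+sub.ALU @i6&i7  | pair

ISSUED = 3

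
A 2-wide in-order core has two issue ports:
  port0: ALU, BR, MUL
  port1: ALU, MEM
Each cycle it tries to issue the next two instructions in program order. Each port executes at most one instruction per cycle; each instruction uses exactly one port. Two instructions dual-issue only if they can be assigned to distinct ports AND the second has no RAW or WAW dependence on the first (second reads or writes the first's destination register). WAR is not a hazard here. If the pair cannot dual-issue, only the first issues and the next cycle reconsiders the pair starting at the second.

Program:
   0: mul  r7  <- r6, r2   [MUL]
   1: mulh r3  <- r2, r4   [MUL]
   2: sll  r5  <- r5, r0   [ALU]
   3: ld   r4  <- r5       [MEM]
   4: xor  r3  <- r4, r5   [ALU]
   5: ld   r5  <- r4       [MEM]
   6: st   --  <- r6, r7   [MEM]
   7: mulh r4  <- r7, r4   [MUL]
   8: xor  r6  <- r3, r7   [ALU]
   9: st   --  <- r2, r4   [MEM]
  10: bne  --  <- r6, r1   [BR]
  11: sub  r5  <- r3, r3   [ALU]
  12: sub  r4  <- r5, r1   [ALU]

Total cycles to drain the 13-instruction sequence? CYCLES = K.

0. mul.MUL @i0  | no-port MUL/MUL
1. mulh.MUL sll.ALU @i1,i2  | 2-wide
2. ld.MEM @i3  | RAW r4
3. xor.ALU ld.MEM @i4,i5  | 2-wide
4. st.MEM mulh.MUL @i6,i7  | 2-wide
5. xor.ALU st.MEM @i8,i9  | 2-wide
6. bne.BR sub.ALU @i10,i11  | 2-wide
7. sub.ALU @i12  | tail

CYCLES = 8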